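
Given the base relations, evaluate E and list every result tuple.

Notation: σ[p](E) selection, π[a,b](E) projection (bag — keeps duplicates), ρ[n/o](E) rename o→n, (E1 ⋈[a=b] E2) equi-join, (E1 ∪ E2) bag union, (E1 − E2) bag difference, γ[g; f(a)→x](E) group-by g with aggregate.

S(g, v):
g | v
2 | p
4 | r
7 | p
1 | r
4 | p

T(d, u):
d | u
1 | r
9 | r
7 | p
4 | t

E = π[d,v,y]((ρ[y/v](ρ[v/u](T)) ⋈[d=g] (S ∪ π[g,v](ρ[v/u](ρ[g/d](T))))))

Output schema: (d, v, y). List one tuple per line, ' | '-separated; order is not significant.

Per-node cardinality:
  T → 4
  ρ[v/u](T) → 4
  ρ[y/v](ρ[v/u](T)) → 4
  S → 5
  T → 4
  ρ[g/d](T) → 4
  ρ[v/u](ρ[g/d](T)) → 4
  π[g,v](ρ[v/u](ρ[g/d](T))) → 4
  (S ∪ π[g,v](ρ[v/u](ρ[g/d](T)))) → 9
  (ρ[y/v](ρ[v/u](T)) ⋈[d=g] (S ∪ π[g,v](ρ[v/u](ρ[g/d](T))))) → 8
  π[d,v,y]((ρ[y/v](ρ[v/u](T)) ⋈[d=g] (S ∪ π[g,v](ρ[v/u](ρ[g/d](T)))))) → 8

== RESULT ==
d | v | y
1 | r | r
1 | r | r
4 | p | t
4 | r | t
4 | t | t
7 | p | p
7 | p | p
9 | r | r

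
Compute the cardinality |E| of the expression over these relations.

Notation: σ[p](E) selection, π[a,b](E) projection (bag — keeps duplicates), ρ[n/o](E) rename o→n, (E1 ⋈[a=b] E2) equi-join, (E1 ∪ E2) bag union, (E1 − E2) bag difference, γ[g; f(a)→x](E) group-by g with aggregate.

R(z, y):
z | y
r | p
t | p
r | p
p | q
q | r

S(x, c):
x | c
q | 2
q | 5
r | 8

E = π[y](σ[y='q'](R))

Row counts bottom-up:
  R → 5
  σ[y='q'](R) → 1
  π[y](σ[y='q'](R)) → 1

|E| = 1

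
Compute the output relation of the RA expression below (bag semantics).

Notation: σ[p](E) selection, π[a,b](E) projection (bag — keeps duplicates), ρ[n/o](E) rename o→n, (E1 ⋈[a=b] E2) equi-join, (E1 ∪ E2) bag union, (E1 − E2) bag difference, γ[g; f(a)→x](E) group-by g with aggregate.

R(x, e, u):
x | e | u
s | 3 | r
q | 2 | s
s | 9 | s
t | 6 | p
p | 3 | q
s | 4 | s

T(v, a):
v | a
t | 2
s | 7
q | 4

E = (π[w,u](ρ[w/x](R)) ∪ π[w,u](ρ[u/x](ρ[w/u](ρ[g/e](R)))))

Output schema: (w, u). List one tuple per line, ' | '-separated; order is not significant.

Subexpression sizes:
  R → 6
  ρ[w/x](R) → 6
  π[w,u](ρ[w/x](R)) → 6
  R → 6
  ρ[g/e](R) → 6
  ρ[w/u](ρ[g/e](R)) → 6
  ρ[u/x](ρ[w/u](ρ[g/e](R))) → 6
  π[w,u](ρ[u/x](ρ[w/u](ρ[g/e](R)))) → 6
  (π[w,u](ρ[w/x](R)) ∪ π[w,u](ρ[u/x](ρ[w/u](ρ[g/e](R))))) → 12

== RESULT ==
w | u
p | q
p | t
q | p
q | s
r | s
s | q
s | r
s | s
s | s
s | s
s | s
t | p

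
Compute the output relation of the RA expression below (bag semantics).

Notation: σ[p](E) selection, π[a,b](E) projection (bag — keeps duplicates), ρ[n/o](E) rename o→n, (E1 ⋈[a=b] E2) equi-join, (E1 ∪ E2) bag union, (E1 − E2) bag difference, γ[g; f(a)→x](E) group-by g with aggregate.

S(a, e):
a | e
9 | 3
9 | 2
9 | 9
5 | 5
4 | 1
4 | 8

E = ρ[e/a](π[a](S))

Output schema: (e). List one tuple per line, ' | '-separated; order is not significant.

Subexpression sizes:
  S → 6
  π[a](S) → 6
  ρ[e/a](π[a](S)) → 6

== RESULT ==
e
4
4
5
9
9
9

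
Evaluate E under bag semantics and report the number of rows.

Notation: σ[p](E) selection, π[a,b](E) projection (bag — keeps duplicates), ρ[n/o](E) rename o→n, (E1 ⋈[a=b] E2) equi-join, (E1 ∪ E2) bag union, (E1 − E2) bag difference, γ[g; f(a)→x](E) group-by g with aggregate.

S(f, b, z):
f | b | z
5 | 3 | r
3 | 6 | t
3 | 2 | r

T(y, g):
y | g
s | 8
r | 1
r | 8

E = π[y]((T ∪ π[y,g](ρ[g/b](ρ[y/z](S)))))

Stepwise |·|:
  T → 3
  S → 3
  ρ[y/z](S) → 3
  ρ[g/b](ρ[y/z](S)) → 3
  π[y,g](ρ[g/b](ρ[y/z](S))) → 3
  (T ∪ π[y,g](ρ[g/b](ρ[y/z](S)))) → 6
  π[y]((T ∪ π[y,g](ρ[g/b](ρ[y/z](S))))) → 6

|E| = 6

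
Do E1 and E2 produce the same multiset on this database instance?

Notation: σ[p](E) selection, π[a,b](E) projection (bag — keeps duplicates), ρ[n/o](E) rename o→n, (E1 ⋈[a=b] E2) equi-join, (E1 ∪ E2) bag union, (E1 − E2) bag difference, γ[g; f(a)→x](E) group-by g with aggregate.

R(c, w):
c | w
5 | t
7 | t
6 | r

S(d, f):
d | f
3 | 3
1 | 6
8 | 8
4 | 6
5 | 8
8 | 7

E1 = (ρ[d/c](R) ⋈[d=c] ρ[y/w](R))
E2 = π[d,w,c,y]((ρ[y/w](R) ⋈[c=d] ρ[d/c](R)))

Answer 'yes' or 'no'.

E1 per-node cardinality:
  R → 3
  ρ[d/c](R) → 3
  R → 3
  ρ[y/w](R) → 3
  (ρ[d/c](R) ⋈[d=c] ρ[y/w](R)) → 3
E2 per-node cardinality:
  R → 3
  ρ[y/w](R) → 3
  R → 3
  ρ[d/c](R) → 3
  (ρ[y/w](R) ⋈[c=d] ρ[d/c](R)) → 3
  π[d,w,c,y]((ρ[y/w](R) ⋈[c=d] ρ[d/c](R))) → 3

E1 and E2 produce the same multiset:
d | w | c | y
5 | t | 5 | t
6 | r | 6 | r
7 | t | 7 | t

yes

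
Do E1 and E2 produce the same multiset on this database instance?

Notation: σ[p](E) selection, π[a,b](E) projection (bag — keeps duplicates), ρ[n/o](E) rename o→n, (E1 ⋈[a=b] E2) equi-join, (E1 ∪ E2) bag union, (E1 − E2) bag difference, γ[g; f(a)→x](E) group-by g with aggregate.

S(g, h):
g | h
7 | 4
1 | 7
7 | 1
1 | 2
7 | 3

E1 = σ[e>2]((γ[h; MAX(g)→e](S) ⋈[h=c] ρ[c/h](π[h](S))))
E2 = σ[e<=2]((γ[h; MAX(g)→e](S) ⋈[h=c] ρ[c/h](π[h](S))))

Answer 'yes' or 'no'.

E1 row counts bottom-up:
  S → 5
  γ[h; MAX(g)→e](S) → 5
  S → 5
  π[h](S) → 5
  ρ[c/h](π[h](S)) → 5
  (γ[h; MAX(g)→e](S) ⋈[h=c] ρ[c/h](π[h](S))) → 5
  σ[e>2]((γ[h; MAX(g)→e](S) ⋈[h=c] ρ[c/h](π[h](S)))) → 3
E2 row counts bottom-up:
  S → 5
  γ[h; MAX(g)→e](S) → 5
  S → 5
  π[h](S) → 5
  ρ[c/h](π[h](S)) → 5
  (γ[h; MAX(g)→e](S) ⋈[h=c] ρ[c/h](π[h](S))) → 5
  σ[e<=2]((γ[h; MAX(g)→e](S) ⋈[h=c] ρ[c/h](π[h](S)))) → 2

E1 result:
h | e | c
1 | 7 | 1
3 | 7 | 3
4 | 7 | 4
E2 result:
h | e | c
2 | 1 | 2
7 | 1 | 7
Witness: (4, 7, 4) appears 1× in E1 but 0× in E2.

no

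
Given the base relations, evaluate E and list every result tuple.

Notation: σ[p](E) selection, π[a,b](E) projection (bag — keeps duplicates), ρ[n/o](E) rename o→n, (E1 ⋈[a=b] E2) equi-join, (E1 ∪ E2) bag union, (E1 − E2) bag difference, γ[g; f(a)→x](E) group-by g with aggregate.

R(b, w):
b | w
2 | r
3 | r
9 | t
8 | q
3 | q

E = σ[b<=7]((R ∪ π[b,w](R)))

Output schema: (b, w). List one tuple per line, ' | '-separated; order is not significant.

Row counts bottom-up:
  R → 5
  R → 5
  π[b,w](R) → 5
  (R ∪ π[b,w](R)) → 10
  σ[b<=7]((R ∪ π[b,w](R))) → 6

== RESULT ==
b | w
2 | r
2 | r
3 | q
3 | q
3 | r
3 | r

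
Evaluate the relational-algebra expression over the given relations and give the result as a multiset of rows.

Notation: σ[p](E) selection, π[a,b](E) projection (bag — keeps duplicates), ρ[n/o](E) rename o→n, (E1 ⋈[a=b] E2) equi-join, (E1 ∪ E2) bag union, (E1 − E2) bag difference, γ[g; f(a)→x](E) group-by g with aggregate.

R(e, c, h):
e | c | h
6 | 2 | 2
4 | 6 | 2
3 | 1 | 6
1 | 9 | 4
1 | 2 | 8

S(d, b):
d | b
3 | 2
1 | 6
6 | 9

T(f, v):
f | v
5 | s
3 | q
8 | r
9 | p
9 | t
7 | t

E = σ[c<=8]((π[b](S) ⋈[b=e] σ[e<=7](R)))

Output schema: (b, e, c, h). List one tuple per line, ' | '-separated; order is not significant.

Per-node cardinality:
  S → 3
  π[b](S) → 3
  R → 5
  σ[e<=7](R) → 5
  (π[b](S) ⋈[b=e] σ[e<=7](R)) → 1
  σ[c<=8]((π[b](S) ⋈[b=e] σ[e<=7](R))) → 1

== RESULT ==
b | e | c | h
6 | 6 | 2 | 2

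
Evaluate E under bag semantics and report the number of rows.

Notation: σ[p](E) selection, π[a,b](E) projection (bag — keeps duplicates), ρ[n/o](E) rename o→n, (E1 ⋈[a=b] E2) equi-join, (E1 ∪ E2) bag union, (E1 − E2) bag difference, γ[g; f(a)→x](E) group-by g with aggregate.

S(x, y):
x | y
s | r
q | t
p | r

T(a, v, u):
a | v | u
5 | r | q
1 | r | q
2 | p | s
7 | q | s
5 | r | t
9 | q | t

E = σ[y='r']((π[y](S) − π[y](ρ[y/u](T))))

Per-node cardinality:
  S → 3
  π[y](S) → 3
  T → 6
  ρ[y/u](T) → 6
  π[y](ρ[y/u](T)) → 6
  (π[y](S) − π[y](ρ[y/u](T))) → 2
  σ[y='r']((π[y](S) − π[y](ρ[y/u](T)))) → 2

|E| = 2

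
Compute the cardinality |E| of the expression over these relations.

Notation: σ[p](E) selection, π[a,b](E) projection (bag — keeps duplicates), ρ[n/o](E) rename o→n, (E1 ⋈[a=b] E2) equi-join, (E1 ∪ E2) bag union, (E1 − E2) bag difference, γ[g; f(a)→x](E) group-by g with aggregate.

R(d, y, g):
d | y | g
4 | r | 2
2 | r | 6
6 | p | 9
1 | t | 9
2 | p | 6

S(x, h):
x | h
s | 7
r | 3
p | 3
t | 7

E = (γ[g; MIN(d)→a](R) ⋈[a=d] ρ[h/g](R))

Stepwise |·|:
  R → 5
  γ[g; MIN(d)→a](R) → 3
  R → 5
  ρ[h/g](R) → 5
  (γ[g; MIN(d)→a](R) ⋈[a=d] ρ[h/g](R)) → 4

|E| = 4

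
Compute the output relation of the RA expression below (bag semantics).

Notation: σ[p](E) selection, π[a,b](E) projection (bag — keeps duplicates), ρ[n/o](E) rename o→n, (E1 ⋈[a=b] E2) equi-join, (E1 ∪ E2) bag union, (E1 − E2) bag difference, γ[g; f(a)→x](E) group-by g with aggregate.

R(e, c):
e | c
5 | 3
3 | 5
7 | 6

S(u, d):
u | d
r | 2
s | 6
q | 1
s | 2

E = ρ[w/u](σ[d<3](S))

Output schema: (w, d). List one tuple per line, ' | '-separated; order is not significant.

Stepwise |·|:
  S → 4
  σ[d<3](S) → 3
  ρ[w/u](σ[d<3](S)) → 3

== RESULT ==
w | d
q | 1
r | 2
s | 2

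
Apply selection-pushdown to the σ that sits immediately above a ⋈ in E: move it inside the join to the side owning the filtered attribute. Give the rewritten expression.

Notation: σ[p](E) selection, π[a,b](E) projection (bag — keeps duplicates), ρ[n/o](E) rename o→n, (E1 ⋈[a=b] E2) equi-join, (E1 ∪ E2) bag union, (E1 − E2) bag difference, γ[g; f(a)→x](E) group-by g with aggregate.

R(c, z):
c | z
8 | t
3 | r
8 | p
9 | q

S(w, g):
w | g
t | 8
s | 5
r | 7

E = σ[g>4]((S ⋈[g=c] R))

σ filters on g, owned by the left side.
E' = (σ[g>4](S) ⋈[g=c] R)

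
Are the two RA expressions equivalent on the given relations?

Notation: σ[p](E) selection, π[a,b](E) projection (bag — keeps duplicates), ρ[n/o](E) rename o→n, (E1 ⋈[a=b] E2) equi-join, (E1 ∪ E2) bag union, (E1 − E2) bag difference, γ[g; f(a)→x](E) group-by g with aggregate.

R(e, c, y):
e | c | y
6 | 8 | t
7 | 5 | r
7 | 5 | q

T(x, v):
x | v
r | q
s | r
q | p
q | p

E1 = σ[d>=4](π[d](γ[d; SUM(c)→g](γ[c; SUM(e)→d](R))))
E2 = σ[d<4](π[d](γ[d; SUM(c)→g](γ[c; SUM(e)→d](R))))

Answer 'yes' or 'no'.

E1 stepwise |·|:
  R → 3
  γ[c; SUM(e)→d](R) → 2
  γ[d; SUM(c)→g](γ[c; SUM(e)→d](R)) → 2
  π[d](γ[d; SUM(c)→g](γ[c; SUM(e)→d](R))) → 2
  σ[d>=4](π[d](γ[d; SUM(c)→g](γ[c; SUM(e)→d](R)))) → 2
E2 stepwise |·|:
  R → 3
  γ[c; SUM(e)→d](R) → 2
  γ[d; SUM(c)→g](γ[c; SUM(e)→d](R)) → 2
  π[d](γ[d; SUM(c)→g](γ[c; SUM(e)→d](R))) → 2
  σ[d<4](π[d](γ[d; SUM(c)→g](γ[c; SUM(e)→d](R)))) → 0

E1 result:
d
6
14
E2 result:
d
(0 rows)
Witness: (6,) appears 1× in E1 but 0× in E2.

no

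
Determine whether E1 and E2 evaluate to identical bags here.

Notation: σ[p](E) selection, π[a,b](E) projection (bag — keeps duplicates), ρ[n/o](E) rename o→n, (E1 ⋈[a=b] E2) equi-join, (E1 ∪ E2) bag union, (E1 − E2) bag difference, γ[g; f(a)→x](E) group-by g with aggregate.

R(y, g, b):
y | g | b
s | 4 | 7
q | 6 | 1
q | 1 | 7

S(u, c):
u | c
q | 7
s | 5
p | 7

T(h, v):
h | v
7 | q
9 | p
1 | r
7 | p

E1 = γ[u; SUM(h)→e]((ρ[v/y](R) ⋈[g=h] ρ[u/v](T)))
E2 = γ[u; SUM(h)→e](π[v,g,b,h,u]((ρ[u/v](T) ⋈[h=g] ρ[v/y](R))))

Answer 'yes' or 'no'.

E1 per-node cardinality:
  R → 3
  ρ[v/y](R) → 3
  T → 4
  ρ[u/v](T) → 4
  (ρ[v/y](R) ⋈[g=h] ρ[u/v](T)) → 1
  γ[u; SUM(h)→e]((ρ[v/y](R) ⋈[g=h] ρ[u/v](T))) → 1
E2 per-node cardinality:
  T → 4
  ρ[u/v](T) → 4
  R → 3
  ρ[v/y](R) → 3
  (ρ[u/v](T) ⋈[h=g] ρ[v/y](R)) → 1
  π[v,g,b,h,u]((ρ[u/v](T) ⋈[h=g] ρ[v/y](R))) → 1
  γ[u; SUM(h)→e](π[v,g,b,h,u]((ρ[u/v](T) ⋈[h=g] ρ[v/y](R)))) → 1

E1 and E2 produce the same multiset:
u | e
r | 1

yes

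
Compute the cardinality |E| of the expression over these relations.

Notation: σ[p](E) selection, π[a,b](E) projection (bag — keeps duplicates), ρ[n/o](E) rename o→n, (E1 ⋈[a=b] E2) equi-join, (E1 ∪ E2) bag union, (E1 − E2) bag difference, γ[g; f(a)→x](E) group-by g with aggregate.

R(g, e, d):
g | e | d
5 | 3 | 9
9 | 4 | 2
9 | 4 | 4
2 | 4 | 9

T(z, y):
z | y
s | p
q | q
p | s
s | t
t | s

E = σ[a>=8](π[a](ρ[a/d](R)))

Row counts bottom-up:
  R → 4
  ρ[a/d](R) → 4
  π[a](ρ[a/d](R)) → 4
  σ[a>=8](π[a](ρ[a/d](R))) → 2

|E| = 2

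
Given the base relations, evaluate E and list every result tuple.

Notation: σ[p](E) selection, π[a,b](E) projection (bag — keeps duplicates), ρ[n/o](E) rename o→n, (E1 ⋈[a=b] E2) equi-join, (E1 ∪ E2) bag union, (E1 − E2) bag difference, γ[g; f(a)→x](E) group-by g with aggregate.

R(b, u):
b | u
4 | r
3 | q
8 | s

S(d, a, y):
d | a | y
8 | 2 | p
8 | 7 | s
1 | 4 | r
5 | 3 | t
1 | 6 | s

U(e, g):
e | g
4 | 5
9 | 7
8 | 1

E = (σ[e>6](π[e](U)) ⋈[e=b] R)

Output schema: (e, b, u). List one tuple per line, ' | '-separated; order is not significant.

Per-node cardinality:
  U → 3
  π[e](U) → 3
  σ[e>6](π[e](U)) → 2
  R → 3
  (σ[e>6](π[e](U)) ⋈[e=b] R) → 1

== RESULT ==
e | b | u
8 | 8 | s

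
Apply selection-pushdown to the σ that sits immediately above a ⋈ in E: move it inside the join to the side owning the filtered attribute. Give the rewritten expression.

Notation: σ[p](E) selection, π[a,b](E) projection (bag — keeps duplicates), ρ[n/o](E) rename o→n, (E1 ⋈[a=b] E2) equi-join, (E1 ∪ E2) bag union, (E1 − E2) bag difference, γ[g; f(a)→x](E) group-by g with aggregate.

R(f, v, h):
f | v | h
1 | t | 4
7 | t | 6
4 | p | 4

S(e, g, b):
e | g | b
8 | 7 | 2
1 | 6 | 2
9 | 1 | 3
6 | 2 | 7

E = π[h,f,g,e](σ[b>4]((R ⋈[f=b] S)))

σ filters on b, owned by the right side.
E' = π[h,f,g,e]((R ⋈[f=b] σ[b>4](S)))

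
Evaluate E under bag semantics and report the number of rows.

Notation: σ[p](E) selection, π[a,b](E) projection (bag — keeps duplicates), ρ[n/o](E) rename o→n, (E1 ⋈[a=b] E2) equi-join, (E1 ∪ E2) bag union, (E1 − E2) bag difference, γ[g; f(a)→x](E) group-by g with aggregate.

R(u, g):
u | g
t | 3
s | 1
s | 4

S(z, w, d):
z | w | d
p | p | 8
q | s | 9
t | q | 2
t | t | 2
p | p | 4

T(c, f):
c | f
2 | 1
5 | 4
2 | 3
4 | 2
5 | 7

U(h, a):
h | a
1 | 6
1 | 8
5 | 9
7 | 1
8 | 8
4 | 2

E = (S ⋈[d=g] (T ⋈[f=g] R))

Per-node cardinality:
  S → 5
  T → 5
  R → 3
  (T ⋈[f=g] R) → 3
  (S ⋈[d=g] (T ⋈[f=g] R)) → 1

|E| = 1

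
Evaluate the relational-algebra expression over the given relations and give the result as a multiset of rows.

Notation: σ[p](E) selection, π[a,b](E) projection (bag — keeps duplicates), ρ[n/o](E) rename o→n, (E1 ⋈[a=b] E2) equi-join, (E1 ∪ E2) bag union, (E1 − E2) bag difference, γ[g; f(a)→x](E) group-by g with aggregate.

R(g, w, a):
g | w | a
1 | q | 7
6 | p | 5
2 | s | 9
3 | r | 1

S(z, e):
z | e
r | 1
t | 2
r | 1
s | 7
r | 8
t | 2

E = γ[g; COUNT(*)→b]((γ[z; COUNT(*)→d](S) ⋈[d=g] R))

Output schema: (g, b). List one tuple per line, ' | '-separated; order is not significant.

Row counts bottom-up:
  S → 6
  γ[z; COUNT(*)→d](S) → 3
  R → 4
  (γ[z; COUNT(*)→d](S) ⋈[d=g] R) → 3
  γ[g; COUNT(*)→b]((γ[z; COUNT(*)→d](S) ⋈[d=g] R)) → 3

== RESULT ==
g | b
1 | 1
2 | 1
3 | 1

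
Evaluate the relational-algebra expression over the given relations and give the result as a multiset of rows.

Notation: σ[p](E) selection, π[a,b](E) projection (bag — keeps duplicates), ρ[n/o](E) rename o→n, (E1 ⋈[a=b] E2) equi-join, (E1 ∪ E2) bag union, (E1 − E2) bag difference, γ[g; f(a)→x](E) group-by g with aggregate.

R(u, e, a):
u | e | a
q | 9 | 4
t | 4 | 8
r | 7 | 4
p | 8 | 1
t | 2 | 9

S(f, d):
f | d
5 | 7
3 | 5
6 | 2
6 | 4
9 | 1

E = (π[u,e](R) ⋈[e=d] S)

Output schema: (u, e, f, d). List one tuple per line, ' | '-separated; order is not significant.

Stepwise |·|:
  R → 5
  π[u,e](R) → 5
  S → 5
  (π[u,e](R) ⋈[e=d] S) → 3

== RESULT ==
u | e | f | d
r | 7 | 5 | 7
t | 2 | 6 | 2
t | 4 | 6 | 4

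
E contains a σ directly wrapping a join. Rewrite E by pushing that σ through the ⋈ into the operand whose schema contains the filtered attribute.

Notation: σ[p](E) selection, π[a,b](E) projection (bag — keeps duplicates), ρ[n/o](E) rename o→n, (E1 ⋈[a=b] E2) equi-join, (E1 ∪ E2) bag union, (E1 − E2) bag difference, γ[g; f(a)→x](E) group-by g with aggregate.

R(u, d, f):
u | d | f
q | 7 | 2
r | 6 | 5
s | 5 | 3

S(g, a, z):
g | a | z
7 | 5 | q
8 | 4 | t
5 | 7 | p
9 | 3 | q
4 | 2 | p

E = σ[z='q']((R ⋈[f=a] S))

σ filters on z, owned by the right side.
E' = (R ⋈[f=a] σ[z='q'](S))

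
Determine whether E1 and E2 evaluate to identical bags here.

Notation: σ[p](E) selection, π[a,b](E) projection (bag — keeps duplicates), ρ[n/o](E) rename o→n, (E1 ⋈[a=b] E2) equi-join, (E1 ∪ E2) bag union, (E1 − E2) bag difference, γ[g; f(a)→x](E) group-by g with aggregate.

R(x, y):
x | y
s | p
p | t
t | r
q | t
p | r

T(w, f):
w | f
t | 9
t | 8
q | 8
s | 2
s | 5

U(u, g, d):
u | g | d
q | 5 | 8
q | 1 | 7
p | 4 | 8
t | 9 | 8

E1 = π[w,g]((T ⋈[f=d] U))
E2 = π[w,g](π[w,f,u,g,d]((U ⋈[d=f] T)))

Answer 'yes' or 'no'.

E1 per-node cardinality:
  T → 5
  U → 4
  (T ⋈[f=d] U) → 6
  π[w,g]((T ⋈[f=d] U)) → 6
E2 per-node cardinality:
  U → 4
  T → 5
  (U ⋈[d=f] T) → 6
  π[w,f,u,g,d]((U ⋈[d=f] T)) → 6
  π[w,g](π[w,f,u,g,d]((U ⋈[d=f] T))) → 6

E1 and E2 produce the same multiset:
w | g
q | 4
q | 5
q | 9
t | 4
t | 5
t | 9

yes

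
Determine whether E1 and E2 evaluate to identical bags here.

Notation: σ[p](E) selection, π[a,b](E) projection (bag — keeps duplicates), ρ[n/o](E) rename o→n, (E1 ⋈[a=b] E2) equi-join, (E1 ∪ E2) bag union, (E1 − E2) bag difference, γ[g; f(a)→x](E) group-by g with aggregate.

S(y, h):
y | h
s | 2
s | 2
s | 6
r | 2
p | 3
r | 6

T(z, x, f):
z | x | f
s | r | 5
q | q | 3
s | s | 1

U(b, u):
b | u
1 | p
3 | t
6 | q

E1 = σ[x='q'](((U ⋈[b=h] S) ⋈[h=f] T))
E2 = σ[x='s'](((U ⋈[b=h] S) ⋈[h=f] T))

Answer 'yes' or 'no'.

E1 stepwise |·|:
  U → 3
  S → 6
  (U ⋈[b=h] S) → 3
  T → 3
  ((U ⋈[b=h] S) ⋈[h=f] T) → 1
  σ[x='q'](((U ⋈[b=h] S) ⋈[h=f] T)) → 1
E2 stepwise |·|:
  U → 3
  S → 6
  (U ⋈[b=h] S) → 3
  T → 3
  ((U ⋈[b=h] S) ⋈[h=f] T) → 1
  σ[x='s'](((U ⋈[b=h] S) ⋈[h=f] T)) → 0

E1 result:
b | u | y | h | z | x | f
3 | t | p | 3 | q | q | 3
E2 result:
b | u | y | h | z | x | f
(0 rows)
Witness: (3, 't', 'p', 3, 'q', 'q', 3) appears 1× in E1 but 0× in E2.

no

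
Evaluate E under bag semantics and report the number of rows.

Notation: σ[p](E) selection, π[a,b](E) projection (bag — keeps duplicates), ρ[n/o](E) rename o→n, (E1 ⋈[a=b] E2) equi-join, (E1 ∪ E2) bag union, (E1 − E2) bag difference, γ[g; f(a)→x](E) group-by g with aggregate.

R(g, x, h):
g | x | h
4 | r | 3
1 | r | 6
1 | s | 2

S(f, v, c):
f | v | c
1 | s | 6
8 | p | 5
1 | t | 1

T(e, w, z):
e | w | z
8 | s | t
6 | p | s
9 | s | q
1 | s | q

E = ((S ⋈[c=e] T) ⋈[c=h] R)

Row counts bottom-up:
  S → 3
  T → 4
  (S ⋈[c=e] T) → 2
  R → 3
  ((S ⋈[c=e] T) ⋈[c=h] R) → 1

|E| = 1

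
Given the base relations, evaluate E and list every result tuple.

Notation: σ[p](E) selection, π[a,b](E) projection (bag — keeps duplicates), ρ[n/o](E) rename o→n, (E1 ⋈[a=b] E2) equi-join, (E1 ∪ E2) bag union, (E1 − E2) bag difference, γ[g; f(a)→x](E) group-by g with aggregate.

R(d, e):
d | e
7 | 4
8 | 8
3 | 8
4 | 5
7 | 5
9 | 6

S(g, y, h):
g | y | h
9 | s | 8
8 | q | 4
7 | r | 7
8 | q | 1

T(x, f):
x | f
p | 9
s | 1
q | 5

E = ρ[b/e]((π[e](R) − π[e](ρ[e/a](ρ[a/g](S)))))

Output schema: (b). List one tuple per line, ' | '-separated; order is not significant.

Per-node cardinality:
  R → 6
  π[e](R) → 6
  S → 4
  ρ[a/g](S) → 4
  ρ[e/a](ρ[a/g](S)) → 4
  π[e](ρ[e/a](ρ[a/g](S))) → 4
  (π[e](R) − π[e](ρ[e/a](ρ[a/g](S)))) → 4
  ρ[b/e]((π[e](R) − π[e](ρ[e/a](ρ[a/g](S))))) → 4

== RESULT ==
b
4
5
5
6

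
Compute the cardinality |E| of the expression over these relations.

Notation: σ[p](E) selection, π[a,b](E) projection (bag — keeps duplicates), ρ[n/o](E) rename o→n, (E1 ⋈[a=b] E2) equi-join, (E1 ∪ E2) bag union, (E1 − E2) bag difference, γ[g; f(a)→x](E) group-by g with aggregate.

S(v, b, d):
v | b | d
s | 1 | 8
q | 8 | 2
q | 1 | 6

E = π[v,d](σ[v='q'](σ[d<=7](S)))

Subexpression sizes:
  S → 3
  σ[d<=7](S) → 2
  σ[v='q'](σ[d<=7](S)) → 2
  π[v,d](σ[v='q'](σ[d<=7](S))) → 2

|E| = 2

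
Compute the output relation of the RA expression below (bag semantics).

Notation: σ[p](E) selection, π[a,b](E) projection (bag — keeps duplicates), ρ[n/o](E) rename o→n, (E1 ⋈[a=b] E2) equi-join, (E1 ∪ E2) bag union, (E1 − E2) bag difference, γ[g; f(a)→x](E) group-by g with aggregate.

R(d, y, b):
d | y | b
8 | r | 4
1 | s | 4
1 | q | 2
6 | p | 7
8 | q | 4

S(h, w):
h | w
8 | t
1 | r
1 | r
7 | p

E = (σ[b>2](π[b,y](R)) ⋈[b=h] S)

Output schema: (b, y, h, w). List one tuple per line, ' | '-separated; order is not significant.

Per-node cardinality:
  R → 5
  π[b,y](R) → 5
  σ[b>2](π[b,y](R)) → 4
  S → 4
  (σ[b>2](π[b,y](R)) ⋈[b=h] S) → 1

== RESULT ==
b | y | h | w
7 | p | 7 | p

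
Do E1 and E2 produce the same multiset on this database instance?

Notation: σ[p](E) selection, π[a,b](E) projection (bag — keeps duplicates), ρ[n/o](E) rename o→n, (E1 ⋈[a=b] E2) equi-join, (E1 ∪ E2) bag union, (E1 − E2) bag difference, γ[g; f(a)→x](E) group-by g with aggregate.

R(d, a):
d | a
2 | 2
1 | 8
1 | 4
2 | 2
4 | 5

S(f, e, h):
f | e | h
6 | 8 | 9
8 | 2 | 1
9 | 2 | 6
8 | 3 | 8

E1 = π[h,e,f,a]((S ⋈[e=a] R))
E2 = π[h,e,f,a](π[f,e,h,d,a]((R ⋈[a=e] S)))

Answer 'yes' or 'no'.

E1 per-node cardinality:
  S → 4
  R → 5
  (S ⋈[e=a] R) → 5
  π[h,e,f,a]((S ⋈[e=a] R)) → 5
E2 per-node cardinality:
  R → 5
  S → 4
  (R ⋈[a=e] S) → 5
  π[f,e,h,d,a]((R ⋈[a=e] S)) → 5
  π[h,e,f,a](π[f,e,h,d,a]((R ⋈[a=e] S))) → 5

E1 and E2 produce the same multiset:
h | e | f | a
1 | 2 | 8 | 2
1 | 2 | 8 | 2
6 | 2 | 9 | 2
6 | 2 | 9 | 2
9 | 8 | 6 | 8

yes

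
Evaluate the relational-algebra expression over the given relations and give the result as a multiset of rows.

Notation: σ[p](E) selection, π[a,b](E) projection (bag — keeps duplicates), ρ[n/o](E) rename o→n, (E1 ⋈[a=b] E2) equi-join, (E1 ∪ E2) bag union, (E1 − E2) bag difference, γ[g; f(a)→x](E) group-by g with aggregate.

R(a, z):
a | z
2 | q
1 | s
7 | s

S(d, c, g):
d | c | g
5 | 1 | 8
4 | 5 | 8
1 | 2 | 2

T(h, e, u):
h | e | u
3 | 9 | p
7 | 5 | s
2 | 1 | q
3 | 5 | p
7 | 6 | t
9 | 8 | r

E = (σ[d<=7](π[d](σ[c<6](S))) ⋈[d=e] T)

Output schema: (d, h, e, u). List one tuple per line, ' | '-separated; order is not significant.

Subexpression sizes:
  S → 3
  σ[c<6](S) → 3
  π[d](σ[c<6](S)) → 3
  σ[d<=7](π[d](σ[c<6](S))) → 3
  T → 6
  (σ[d<=7](π[d](σ[c<6](S))) ⋈[d=e] T) → 3

== RESULT ==
d | h | e | u
1 | 2 | 1 | q
5 | 3 | 5 | p
5 | 7 | 5 | s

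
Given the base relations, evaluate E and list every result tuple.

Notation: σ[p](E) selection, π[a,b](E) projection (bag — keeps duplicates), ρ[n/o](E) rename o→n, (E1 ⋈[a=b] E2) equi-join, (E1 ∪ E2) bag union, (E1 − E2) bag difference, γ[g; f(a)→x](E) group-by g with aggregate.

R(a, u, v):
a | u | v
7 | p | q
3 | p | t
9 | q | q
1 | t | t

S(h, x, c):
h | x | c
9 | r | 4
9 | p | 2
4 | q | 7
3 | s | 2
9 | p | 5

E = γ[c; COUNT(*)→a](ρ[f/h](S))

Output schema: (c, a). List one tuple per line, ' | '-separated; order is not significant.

Per-node cardinality:
  S → 5
  ρ[f/h](S) → 5
  γ[c; COUNT(*)→a](ρ[f/h](S)) → 4

== RESULT ==
c | a
2 | 2
4 | 1
5 | 1
7 | 1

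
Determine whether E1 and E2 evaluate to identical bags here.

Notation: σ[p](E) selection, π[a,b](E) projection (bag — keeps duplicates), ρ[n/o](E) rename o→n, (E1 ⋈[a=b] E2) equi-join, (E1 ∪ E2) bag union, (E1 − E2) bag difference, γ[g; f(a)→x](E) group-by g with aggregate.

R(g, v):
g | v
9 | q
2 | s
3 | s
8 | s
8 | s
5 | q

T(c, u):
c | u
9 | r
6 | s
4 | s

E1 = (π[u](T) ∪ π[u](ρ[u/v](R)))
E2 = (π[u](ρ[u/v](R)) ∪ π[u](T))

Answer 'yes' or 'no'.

E1 row counts bottom-up:
  T → 3
  π[u](T) → 3
  R → 6
  ρ[u/v](R) → 6
  π[u](ρ[u/v](R)) → 6
  (π[u](T) ∪ π[u](ρ[u/v](R))) → 9
E2 row counts bottom-up:
  R → 6
  ρ[u/v](R) → 6
  π[u](ρ[u/v](R)) → 6
  T → 3
  π[u](T) → 3
  (π[u](ρ[u/v](R)) ∪ π[u](T)) → 9

E1 and E2 produce the same multiset:
u
q
q
r
s
s
s
s
s
s

yes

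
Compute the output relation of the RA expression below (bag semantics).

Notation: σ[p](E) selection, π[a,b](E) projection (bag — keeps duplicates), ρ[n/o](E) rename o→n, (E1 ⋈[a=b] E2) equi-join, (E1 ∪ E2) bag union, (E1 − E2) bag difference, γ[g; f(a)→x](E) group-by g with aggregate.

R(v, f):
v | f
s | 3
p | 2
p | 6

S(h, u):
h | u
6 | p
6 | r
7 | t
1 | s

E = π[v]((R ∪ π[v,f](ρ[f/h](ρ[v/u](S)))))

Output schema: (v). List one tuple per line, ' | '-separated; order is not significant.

Per-node cardinality:
  R → 3
  S → 4
  ρ[v/u](S) → 4
  ρ[f/h](ρ[v/u](S)) → 4
  π[v,f](ρ[f/h](ρ[v/u](S))) → 4
  (R ∪ π[v,f](ρ[f/h](ρ[v/u](S)))) → 7
  π[v]((R ∪ π[v,f](ρ[f/h](ρ[v/u](S))))) → 7

== RESULT ==
v
p
p
p
r
s
s
t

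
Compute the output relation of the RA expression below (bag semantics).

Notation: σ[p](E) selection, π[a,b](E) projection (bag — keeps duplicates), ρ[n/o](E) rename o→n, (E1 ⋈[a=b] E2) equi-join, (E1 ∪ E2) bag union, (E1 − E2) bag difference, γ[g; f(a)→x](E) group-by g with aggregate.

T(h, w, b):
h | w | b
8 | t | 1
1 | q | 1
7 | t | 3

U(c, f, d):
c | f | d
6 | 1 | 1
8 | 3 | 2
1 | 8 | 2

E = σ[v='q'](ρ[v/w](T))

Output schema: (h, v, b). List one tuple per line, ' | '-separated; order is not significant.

Row counts bottom-up:
  T → 3
  ρ[v/w](T) → 3
  σ[v='q'](ρ[v/w](T)) → 1

== RESULT ==
h | v | b
1 | q | 1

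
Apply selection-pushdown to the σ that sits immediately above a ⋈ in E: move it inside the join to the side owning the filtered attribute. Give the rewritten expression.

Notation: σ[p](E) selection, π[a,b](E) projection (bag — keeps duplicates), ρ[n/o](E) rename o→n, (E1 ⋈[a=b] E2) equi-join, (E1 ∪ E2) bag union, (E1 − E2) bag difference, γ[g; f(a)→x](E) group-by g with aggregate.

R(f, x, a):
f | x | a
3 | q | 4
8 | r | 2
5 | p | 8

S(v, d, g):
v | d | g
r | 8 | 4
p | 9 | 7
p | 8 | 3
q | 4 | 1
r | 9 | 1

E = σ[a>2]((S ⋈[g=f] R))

σ filters on a, owned by the right side.
E' = (S ⋈[g=f] σ[a>2](R))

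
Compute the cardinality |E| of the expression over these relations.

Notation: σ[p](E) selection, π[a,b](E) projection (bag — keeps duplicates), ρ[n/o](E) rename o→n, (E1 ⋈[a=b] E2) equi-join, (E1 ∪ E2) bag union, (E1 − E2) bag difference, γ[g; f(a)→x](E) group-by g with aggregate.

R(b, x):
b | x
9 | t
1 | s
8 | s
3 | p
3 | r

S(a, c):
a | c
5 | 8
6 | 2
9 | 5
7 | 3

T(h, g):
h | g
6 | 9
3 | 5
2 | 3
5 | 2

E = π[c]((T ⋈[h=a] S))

Row counts bottom-up:
  T → 4
  S → 4
  (T ⋈[h=a] S) → 2
  π[c]((T ⋈[h=a] S)) → 2

|E| = 2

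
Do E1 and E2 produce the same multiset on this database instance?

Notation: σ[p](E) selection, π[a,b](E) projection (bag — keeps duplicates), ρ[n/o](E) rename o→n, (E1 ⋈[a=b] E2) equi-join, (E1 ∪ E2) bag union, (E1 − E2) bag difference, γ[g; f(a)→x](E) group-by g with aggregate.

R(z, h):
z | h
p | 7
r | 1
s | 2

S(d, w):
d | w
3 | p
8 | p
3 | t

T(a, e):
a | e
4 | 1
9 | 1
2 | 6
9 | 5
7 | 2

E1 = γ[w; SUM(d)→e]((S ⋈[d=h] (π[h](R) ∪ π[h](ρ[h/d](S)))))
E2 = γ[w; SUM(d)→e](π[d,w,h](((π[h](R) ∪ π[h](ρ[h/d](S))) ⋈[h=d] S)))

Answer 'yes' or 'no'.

E1 row counts bottom-up:
  S → 3
  R → 3
  π[h](R) → 3
  S → 3
  ρ[h/d](S) → 3
  π[h](ρ[h/d](S)) → 3
  (π[h](R) ∪ π[h](ρ[h/d](S))) → 6
  (S ⋈[d=h] (π[h](R) ∪ π[h](ρ[h/d](S)))) → 5
  γ[w; SUM(d)→e]((S ⋈[d=h] (π[h](R) ∪ π[h](ρ[h/d](S))))) → 2
E2 row counts bottom-up:
  R → 3
  π[h](R) → 3
  S → 3
  ρ[h/d](S) → 3
  π[h](ρ[h/d](S)) → 3
  (π[h](R) ∪ π[h](ρ[h/d](S))) → 6
  S → 3
  ((π[h](R) ∪ π[h](ρ[h/d](S))) ⋈[h=d] S) → 5
  π[d,w,h](((π[h](R) ∪ π[h](ρ[h/d](S))) ⋈[h=d] S)) → 5
  γ[w; SUM(d)→e](π[d,w,h](((π[h](R) ∪ π[h](ρ[h/d](S))) ⋈[h=d] S))) → 2

E1 and E2 produce the same multiset:
w | e
p | 14
t | 6

yes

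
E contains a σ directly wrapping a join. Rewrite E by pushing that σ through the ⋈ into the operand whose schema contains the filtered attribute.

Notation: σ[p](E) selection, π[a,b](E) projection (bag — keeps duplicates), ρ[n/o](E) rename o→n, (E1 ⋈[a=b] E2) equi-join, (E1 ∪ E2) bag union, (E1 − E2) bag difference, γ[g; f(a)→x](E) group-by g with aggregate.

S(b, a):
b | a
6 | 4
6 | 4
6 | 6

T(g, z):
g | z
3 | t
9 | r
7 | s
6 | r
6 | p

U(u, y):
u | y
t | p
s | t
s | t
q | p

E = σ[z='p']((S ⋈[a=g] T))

σ filters on z, owned by the right side.
E' = (S ⋈[a=g] σ[z='p'](T))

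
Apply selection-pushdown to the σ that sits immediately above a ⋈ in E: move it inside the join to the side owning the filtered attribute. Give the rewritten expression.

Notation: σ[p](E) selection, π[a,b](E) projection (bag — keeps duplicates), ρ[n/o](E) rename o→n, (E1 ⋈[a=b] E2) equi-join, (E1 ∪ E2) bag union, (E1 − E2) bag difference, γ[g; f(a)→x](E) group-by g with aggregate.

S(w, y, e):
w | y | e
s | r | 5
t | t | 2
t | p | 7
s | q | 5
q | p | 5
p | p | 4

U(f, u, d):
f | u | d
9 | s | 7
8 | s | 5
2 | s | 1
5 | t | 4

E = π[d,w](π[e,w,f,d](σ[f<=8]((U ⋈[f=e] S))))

σ filters on f, owned by the left side.
E' = π[d,w](π[e,w,f,d]((σ[f<=8](U) ⋈[f=e] S)))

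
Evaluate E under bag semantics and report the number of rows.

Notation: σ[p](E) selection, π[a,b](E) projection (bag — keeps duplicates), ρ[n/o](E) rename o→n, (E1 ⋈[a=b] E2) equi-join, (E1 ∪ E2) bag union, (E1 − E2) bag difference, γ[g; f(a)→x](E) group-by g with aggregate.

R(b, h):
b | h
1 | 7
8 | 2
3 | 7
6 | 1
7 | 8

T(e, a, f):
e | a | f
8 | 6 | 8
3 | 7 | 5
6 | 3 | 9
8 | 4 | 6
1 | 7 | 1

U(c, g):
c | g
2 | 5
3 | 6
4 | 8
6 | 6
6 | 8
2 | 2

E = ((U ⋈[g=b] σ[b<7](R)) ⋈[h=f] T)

Stepwise |·|:
  U → 6
  R → 5
  σ[b<7](R) → 3
  (U ⋈[g=b] σ[b<7](R)) → 2
  T → 5
  ((U ⋈[g=b] σ[b<7](R)) ⋈[h=f] T) → 2

|E| = 2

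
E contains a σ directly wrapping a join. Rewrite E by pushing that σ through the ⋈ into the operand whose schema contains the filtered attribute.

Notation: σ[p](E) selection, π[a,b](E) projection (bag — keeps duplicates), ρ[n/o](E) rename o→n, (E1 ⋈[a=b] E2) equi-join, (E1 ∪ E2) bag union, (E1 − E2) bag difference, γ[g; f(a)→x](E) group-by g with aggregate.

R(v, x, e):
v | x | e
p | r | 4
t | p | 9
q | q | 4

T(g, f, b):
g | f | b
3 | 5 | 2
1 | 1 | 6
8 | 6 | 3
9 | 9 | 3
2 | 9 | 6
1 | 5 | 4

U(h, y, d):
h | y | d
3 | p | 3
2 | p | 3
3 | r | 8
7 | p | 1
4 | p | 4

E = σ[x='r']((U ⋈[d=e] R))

σ filters on x, owned by the right side.
E' = (U ⋈[d=e] σ[x='r'](R))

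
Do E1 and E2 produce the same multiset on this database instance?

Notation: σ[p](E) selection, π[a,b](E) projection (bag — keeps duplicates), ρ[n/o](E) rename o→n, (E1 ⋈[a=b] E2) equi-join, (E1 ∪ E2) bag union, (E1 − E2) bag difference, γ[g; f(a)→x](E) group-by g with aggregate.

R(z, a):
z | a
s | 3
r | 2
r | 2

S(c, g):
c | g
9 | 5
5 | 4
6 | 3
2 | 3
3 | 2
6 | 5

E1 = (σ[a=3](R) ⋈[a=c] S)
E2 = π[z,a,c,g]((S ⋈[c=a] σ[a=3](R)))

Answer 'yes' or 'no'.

E1 stepwise |·|:
  R → 3
  σ[a=3](R) → 1
  S → 6
  (σ[a=3](R) ⋈[a=c] S) → 1
E2 stepwise |·|:
  S → 6
  R → 3
  σ[a=3](R) → 1
  (S ⋈[c=a] σ[a=3](R)) → 1
  π[z,a,c,g]((S ⋈[c=a] σ[a=3](R))) → 1

E1 and E2 produce the same multiset:
z | a | c | g
s | 3 | 3 | 2

yes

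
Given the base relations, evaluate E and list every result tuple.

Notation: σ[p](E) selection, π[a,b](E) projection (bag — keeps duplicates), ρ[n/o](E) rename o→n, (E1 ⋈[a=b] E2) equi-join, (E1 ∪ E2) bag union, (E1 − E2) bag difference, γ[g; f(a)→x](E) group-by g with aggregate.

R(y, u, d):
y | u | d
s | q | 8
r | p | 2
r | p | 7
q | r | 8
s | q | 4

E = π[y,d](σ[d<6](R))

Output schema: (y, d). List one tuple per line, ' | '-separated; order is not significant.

Per-node cardinality:
  R → 5
  σ[d<6](R) → 2
  π[y,d](σ[d<6](R)) → 2

== RESULT ==
y | d
r | 2
s | 4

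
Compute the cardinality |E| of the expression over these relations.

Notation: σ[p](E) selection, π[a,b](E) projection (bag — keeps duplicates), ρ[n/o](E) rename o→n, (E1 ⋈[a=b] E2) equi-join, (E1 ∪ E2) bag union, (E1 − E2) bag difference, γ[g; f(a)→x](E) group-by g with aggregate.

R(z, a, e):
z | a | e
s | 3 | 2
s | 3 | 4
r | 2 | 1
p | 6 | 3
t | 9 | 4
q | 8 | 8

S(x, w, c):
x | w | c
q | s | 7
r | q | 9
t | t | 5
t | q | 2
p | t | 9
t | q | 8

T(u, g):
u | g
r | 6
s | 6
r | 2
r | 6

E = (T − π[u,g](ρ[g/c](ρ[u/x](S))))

Stepwise |·|:
  T → 4
  S → 6
  ρ[u/x](S) → 6
  ρ[g/c](ρ[u/x](S)) → 6
  π[u,g](ρ[g/c](ρ[u/x](S))) → 6
  (T − π[u,g](ρ[g/c](ρ[u/x](S)))) → 4

|E| = 4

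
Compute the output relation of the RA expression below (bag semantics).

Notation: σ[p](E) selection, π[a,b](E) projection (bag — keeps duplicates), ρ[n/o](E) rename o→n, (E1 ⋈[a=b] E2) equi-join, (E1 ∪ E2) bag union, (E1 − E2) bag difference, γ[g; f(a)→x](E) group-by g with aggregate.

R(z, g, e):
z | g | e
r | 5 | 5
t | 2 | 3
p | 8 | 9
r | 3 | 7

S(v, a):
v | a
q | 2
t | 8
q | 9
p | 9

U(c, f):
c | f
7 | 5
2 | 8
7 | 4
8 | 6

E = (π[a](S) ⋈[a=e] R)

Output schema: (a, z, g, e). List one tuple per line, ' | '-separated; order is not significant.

Row counts bottom-up:
  S → 4
  π[a](S) → 4
  R → 4
  (π[a](S) ⋈[a=e] R) → 2

== RESULT ==
a | z | g | e
9 | p | 8 | 9
9 | p | 8 | 9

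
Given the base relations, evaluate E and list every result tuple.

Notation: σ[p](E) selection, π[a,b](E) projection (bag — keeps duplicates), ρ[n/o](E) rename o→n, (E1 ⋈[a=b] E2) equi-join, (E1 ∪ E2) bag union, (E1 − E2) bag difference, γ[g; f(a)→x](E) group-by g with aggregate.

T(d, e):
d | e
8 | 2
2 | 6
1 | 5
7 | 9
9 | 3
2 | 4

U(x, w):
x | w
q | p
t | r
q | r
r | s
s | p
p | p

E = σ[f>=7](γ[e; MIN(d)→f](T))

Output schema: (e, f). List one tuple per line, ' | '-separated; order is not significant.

Per-node cardinality:
  T → 6
  γ[e; MIN(d)→f](T) → 6
  σ[f>=7](γ[e; MIN(d)→f](T)) → 3

== RESULT ==
e | f
2 | 8
3 | 9
9 | 7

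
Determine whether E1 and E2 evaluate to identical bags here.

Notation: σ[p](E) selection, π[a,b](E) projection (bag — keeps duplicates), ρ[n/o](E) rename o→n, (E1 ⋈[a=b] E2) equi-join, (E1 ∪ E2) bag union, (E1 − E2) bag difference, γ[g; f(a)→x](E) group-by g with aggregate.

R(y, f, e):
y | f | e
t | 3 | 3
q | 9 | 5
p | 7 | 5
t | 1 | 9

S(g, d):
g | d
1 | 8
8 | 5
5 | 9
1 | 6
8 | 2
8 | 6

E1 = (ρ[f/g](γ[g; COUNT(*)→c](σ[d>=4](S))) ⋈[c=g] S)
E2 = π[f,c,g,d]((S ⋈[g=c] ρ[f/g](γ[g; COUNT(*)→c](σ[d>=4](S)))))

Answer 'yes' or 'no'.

E1 per-node cardinality:
  S → 6
  σ[d>=4](S) → 5
  γ[g; COUNT(*)→c](σ[d>=4](S)) → 3
  ρ[f/g](γ[g; COUNT(*)→c](σ[d>=4](S))) → 3
  S → 6
  (ρ[f/g](γ[g; COUNT(*)→c](σ[d>=4](S))) ⋈[c=g] S) → 2
E2 per-node cardinality:
  S → 6
  S → 6
  σ[d>=4](S) → 5
  γ[g; COUNT(*)→c](σ[d>=4](S)) → 3
  ρ[f/g](γ[g; COUNT(*)→c](σ[d>=4](S))) → 3
  (S ⋈[g=c] ρ[f/g](γ[g; COUNT(*)→c](σ[d>=4](S)))) → 2
  π[f,c,g,d]((S ⋈[g=c] ρ[f/g](γ[g; COUNT(*)→c](σ[d>=4](S))))) → 2

E1 and E2 produce the same multiset:
f | c | g | d
5 | 1 | 1 | 6
5 | 1 | 1 | 8

yes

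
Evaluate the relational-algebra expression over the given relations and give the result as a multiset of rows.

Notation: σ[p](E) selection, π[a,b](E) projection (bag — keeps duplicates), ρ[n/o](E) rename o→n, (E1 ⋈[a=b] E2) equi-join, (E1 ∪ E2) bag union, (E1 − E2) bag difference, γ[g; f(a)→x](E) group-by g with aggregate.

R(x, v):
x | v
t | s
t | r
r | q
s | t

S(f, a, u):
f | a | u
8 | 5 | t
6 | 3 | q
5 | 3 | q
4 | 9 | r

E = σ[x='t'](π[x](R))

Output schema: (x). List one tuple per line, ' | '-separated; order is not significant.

Row counts bottom-up:
  R → 4
  π[x](R) → 4
  σ[x='t'](π[x](R)) → 2

== RESULT ==
x
t
t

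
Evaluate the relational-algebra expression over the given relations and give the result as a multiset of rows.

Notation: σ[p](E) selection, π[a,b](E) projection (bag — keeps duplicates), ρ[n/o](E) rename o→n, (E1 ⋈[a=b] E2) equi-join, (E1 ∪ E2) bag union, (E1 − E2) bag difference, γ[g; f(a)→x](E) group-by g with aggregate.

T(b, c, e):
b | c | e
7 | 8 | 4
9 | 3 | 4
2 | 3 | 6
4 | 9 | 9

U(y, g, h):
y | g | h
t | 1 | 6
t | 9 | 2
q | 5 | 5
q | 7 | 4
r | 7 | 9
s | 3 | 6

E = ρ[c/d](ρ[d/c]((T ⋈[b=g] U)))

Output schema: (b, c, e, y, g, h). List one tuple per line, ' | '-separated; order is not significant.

Per-node cardinality:
  T → 4
  U → 6
  (T ⋈[b=g] U) → 3
  ρ[d/c]((T ⋈[b=g] U)) → 3
  ρ[c/d](ρ[d/c]((T ⋈[b=g] U))) → 3

== RESULT ==
b | c | e | y | g | h
7 | 8 | 4 | q | 7 | 4
7 | 8 | 4 | r | 7 | 9
9 | 3 | 4 | t | 9 | 2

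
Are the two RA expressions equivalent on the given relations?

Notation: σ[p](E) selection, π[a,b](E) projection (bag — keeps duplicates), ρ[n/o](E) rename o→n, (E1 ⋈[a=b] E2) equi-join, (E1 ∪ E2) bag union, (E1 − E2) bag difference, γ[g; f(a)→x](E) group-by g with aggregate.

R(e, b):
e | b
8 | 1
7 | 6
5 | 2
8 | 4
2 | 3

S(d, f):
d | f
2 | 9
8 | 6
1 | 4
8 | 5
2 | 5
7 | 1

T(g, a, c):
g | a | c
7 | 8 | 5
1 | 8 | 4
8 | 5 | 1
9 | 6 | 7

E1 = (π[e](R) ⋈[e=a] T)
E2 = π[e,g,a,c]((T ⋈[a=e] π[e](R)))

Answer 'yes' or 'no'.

E1 subexpression sizes:
  R → 5
  π[e](R) → 5
  T → 4
  (π[e](R) ⋈[e=a] T) → 5
E2 subexpression sizes:
  T → 4
  R → 5
  π[e](R) → 5
  (T ⋈[a=e] π[e](R)) → 5
  π[e,g,a,c]((T ⋈[a=e] π[e](R))) → 5

E1 and E2 produce the same multiset:
e | g | a | c
5 | 8 | 5 | 1
8 | 1 | 8 | 4
8 | 1 | 8 | 4
8 | 7 | 8 | 5
8 | 7 | 8 | 5

yes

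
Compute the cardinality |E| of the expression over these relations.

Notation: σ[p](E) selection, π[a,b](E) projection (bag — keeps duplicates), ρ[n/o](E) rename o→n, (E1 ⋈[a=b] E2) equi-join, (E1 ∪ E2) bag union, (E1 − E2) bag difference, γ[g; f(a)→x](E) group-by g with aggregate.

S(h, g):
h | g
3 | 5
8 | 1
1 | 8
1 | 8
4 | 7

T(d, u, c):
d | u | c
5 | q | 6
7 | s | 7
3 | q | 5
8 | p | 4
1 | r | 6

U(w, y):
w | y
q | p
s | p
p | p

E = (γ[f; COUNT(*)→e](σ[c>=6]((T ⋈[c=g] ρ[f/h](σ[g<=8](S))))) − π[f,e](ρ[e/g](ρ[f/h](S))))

Row counts bottom-up:
  T → 5
  S → 5
  σ[g<=8](S) → 5
  ρ[f/h](σ[g<=8](S)) → 5
  (T ⋈[c=g] ρ[f/h](σ[g<=8](S))) → 2
  σ[c>=6]((T ⋈[c=g] ρ[f/h](σ[g<=8](S)))) → 1
  γ[f; COUNT(*)→e](σ[c>=6]((T ⋈[c=g] ρ[f/h](σ[g<=8](S))))) → 1
  S → 5
  ρ[f/h](S) → 5
  ρ[e/g](ρ[f/h](S)) → 5
  π[f,e](ρ[e/g](ρ[f/h](S))) → 5
  (γ[f; COUNT(*)→e](σ[c>=6]((T ⋈[c=g] ρ[f/h](σ[g<=8](S))))) − π[f,e](ρ[e/g](ρ[f/h](S)))) → 1

|E| = 1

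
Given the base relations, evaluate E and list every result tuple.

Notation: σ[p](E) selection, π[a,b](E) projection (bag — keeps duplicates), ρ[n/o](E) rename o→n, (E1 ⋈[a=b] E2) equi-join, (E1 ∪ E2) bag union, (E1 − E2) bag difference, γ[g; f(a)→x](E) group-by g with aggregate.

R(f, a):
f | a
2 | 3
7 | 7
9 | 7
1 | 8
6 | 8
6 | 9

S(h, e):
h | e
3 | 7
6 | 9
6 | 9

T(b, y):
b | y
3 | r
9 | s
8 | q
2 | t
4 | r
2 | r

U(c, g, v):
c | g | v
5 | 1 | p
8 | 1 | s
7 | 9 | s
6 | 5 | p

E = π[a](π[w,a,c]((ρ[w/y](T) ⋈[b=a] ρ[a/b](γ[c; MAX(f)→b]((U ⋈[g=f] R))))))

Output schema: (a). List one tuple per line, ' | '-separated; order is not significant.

Stepwise |·|:
  T → 6
  ρ[w/y](T) → 6
  U → 4
  R → 6
  (U ⋈[g=f] R) → 3
  γ[c; MAX(f)→b]((U ⋈[g=f] R)) → 3
  ρ[a/b](γ[c; MAX(f)→b]((U ⋈[g=f] R))) → 3
  (ρ[w/y](T) ⋈[b=a] ρ[a/b](γ[c; MAX(f)→b]((U ⋈[g=f] R)))) → 1
  π[w,a,c]((ρ[w/y](T) ⋈[b=a] ρ[a/b](γ[c; MAX(f)→b]((U ⋈[g=f] R))))) → 1
  π[a](π[w,a,c]((ρ[w/y](T) ⋈[b=a] ρ[a/b](γ[c; MAX(f)→b]((U ⋈[g=f] R)))))) → 1

== RESULT ==
a
9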